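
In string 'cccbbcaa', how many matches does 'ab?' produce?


Pattern 'ab?' matches 'a' optionally followed by 'b'.
String: 'cccbbcaa'
Scanning left to right for 'a' then checking next char:
  Match 1: 'a' (a not followed by b)
  Match 2: 'a' (a not followed by b)
Total matches: 2

2


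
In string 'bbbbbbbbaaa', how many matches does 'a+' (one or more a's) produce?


Pattern 'a+' matches one or more consecutive a's.
String: 'bbbbbbbbaaa'
Scanning for runs of a:
  Match 1: 'aaa' (length 3)
Total matches: 1

1


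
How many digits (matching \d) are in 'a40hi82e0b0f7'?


\d matches any digit 0-9.
Scanning 'a40hi82e0b0f7':
  pos 1: '4' -> DIGIT
  pos 2: '0' -> DIGIT
  pos 5: '8' -> DIGIT
  pos 6: '2' -> DIGIT
  pos 8: '0' -> DIGIT
  pos 10: '0' -> DIGIT
  pos 12: '7' -> DIGIT
Digits found: ['4', '0', '8', '2', '0', '0', '7']
Total: 7

7


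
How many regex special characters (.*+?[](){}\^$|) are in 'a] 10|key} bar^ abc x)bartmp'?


Regex special characters are: . * + ? [ ] ( ) { } \ ^ $ |
Scanning 'a] 10|key} bar^ abc x)bartmp':
  pos 1: ']' -> SPECIAL
  pos 5: '|' -> SPECIAL
  pos 9: '}' -> SPECIAL
  pos 14: '^' -> SPECIAL
  pos 21: ')' -> SPECIAL
Special chars found: [']', '|', '}', '^', ')']
Total: 5

5


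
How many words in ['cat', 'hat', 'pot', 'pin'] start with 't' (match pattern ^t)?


Pattern ^t anchors to start of word. Check which words begin with 't':
  'cat' -> no
  'hat' -> no
  'pot' -> no
  'pin' -> no
Matching words: []
Count: 0

0


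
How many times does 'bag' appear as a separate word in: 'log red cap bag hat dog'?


Scanning each word for exact match 'bag':
  Word 1: 'log' -> no
  Word 2: 'red' -> no
  Word 3: 'cap' -> no
  Word 4: 'bag' -> MATCH
  Word 5: 'hat' -> no
  Word 6: 'dog' -> no
Total matches: 1

1


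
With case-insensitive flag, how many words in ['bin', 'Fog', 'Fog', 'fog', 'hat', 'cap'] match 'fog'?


Case-insensitive matching: compare each word's lowercase form to 'fog'.
  'bin' -> lower='bin' -> no
  'Fog' -> lower='fog' -> MATCH
  'Fog' -> lower='fog' -> MATCH
  'fog' -> lower='fog' -> MATCH
  'hat' -> lower='hat' -> no
  'cap' -> lower='cap' -> no
Matches: ['Fog', 'Fog', 'fog']
Count: 3

3


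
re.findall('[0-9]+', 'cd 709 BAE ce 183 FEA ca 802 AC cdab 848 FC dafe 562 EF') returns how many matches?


Pattern '[0-9]+' finds one or more digits.
Text: 'cd 709 BAE ce 183 FEA ca 802 AC cdab 848 FC dafe 562 EF'
Scanning for matches:
  Match 1: '709'
  Match 2: '183'
  Match 3: '802'
  Match 4: '848'
  Match 5: '562'
Total matches: 5

5


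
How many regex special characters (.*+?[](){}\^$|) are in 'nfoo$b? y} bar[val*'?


Regex special characters are: . * + ? [ ] ( ) { } \ ^ $ |
Scanning 'nfoo$b? y} bar[val*':
  pos 4: '$' -> SPECIAL
  pos 6: '?' -> SPECIAL
  pos 9: '}' -> SPECIAL
  pos 14: '[' -> SPECIAL
  pos 18: '*' -> SPECIAL
Special chars found: ['$', '?', '}', '[', '*']
Total: 5

5


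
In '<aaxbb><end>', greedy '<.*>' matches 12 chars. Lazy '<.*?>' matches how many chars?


Greedy '<.*>' tries to match as MUCH as possible.
Lazy '<.*?>' tries to match as LITTLE as possible.

String: '<aaxbb><end>'
Greedy '<.*>' starts at first '<' and extends to the LAST '>': '<aaxbb><end>' (12 chars)
Lazy '<.*?>' starts at first '<' and stops at the FIRST '>': '<aaxbb>' (7 chars)

7


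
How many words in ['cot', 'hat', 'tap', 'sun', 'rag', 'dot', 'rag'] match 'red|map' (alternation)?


Alternation 'red|map' matches either 'red' or 'map'.
Checking each word:
  'cot' -> no
  'hat' -> no
  'tap' -> no
  'sun' -> no
  'rag' -> no
  'dot' -> no
  'rag' -> no
Matches: []
Count: 0

0


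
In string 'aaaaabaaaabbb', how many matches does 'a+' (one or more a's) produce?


Pattern 'a+' matches one or more consecutive a's.
String: 'aaaaabaaaabbb'
Scanning for runs of a:
  Match 1: 'aaaaa' (length 5)
  Match 2: 'aaaa' (length 4)
Total matches: 2

2


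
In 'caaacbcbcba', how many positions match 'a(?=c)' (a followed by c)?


Lookahead 'a(?=c)' matches 'a' only when followed by 'c'.
String: 'caaacbcbcba'
Checking each position where char is 'a':
  pos 1: 'a' -> no (next='a')
  pos 2: 'a' -> no (next='a')
  pos 3: 'a' -> MATCH (next='c')
Matching positions: [3]
Count: 1

1


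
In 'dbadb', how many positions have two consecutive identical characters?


Looking for consecutive identical characters in 'dbadb':
  pos 0-1: 'd' vs 'b' -> different
  pos 1-2: 'b' vs 'a' -> different
  pos 2-3: 'a' vs 'd' -> different
  pos 3-4: 'd' vs 'b' -> different
Consecutive identical pairs: []
Count: 0

0


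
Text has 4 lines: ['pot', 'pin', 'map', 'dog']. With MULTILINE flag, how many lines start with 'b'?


With MULTILINE flag, ^ matches the start of each line.
Lines: ['pot', 'pin', 'map', 'dog']
Checking which lines start with 'b':
  Line 1: 'pot' -> no
  Line 2: 'pin' -> no
  Line 3: 'map' -> no
  Line 4: 'dog' -> no
Matching lines: []
Count: 0

0


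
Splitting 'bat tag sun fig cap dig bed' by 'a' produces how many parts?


Splitting by 'a' breaks the string at each occurrence of the separator.
Text: 'bat tag sun fig cap dig bed'
Parts after split:
  Part 1: 'b'
  Part 2: 't t'
  Part 3: 'g sun fig c'
  Part 4: 'p dig bed'
Total parts: 4

4


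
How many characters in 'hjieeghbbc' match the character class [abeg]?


Character class [abeg] matches any of: {a, b, e, g}
Scanning string 'hjieeghbbc' character by character:
  pos 0: 'h' -> no
  pos 1: 'j' -> no
  pos 2: 'i' -> no
  pos 3: 'e' -> MATCH
  pos 4: 'e' -> MATCH
  pos 5: 'g' -> MATCH
  pos 6: 'h' -> no
  pos 7: 'b' -> MATCH
  pos 8: 'b' -> MATCH
  pos 9: 'c' -> no
Total matches: 5

5


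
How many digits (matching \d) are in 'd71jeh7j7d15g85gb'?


\d matches any digit 0-9.
Scanning 'd71jeh7j7d15g85gb':
  pos 1: '7' -> DIGIT
  pos 2: '1' -> DIGIT
  pos 6: '7' -> DIGIT
  pos 8: '7' -> DIGIT
  pos 10: '1' -> DIGIT
  pos 11: '5' -> DIGIT
  pos 13: '8' -> DIGIT
  pos 14: '5' -> DIGIT
Digits found: ['7', '1', '7', '7', '1', '5', '8', '5']
Total: 8

8


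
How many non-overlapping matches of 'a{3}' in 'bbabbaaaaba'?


Pattern 'a{3}' matches exactly 3 consecutive a's (greedy, non-overlapping).
String: 'bbabbaaaaba'
Scanning for runs of a's:
  Run at pos 2: 'a' (length 1) -> 0 match(es)
  Run at pos 5: 'aaaa' (length 4) -> 1 match(es)
  Run at pos 10: 'a' (length 1) -> 0 match(es)
Matches found: ['aaa']
Total: 1

1


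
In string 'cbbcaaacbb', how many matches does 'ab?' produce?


Pattern 'ab?' matches 'a' optionally followed by 'b'.
String: 'cbbcaaacbb'
Scanning left to right for 'a' then checking next char:
  Match 1: 'a' (a not followed by b)
  Match 2: 'a' (a not followed by b)
  Match 3: 'a' (a not followed by b)
Total matches: 3

3


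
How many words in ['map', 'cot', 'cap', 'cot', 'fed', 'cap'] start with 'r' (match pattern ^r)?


Pattern ^r anchors to start of word. Check which words begin with 'r':
  'map' -> no
  'cot' -> no
  'cap' -> no
  'cot' -> no
  'fed' -> no
  'cap' -> no
Matching words: []
Count: 0

0


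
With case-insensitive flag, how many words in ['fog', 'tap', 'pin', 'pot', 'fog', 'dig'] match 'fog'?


Case-insensitive matching: compare each word's lowercase form to 'fog'.
  'fog' -> lower='fog' -> MATCH
  'tap' -> lower='tap' -> no
  'pin' -> lower='pin' -> no
  'pot' -> lower='pot' -> no
  'fog' -> lower='fog' -> MATCH
  'dig' -> lower='dig' -> no
Matches: ['fog', 'fog']
Count: 2

2


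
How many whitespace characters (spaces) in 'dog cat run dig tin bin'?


\s matches whitespace characters (spaces, tabs, etc.).
Text: 'dog cat run dig tin bin'
This text has 6 words separated by spaces.
Number of spaces = number of words - 1 = 6 - 1 = 5

5


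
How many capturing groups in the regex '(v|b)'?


To count capturing groups, count each '(' that starts a group.
Pattern: '(v|b)'
Walking through the pattern:
  Position 0: '(' -> group #1
Total capturing groups: 1

1


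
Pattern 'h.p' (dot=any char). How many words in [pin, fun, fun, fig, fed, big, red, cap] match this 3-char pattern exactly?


Pattern 'h.p' means: starts with 'h', any single char, ends with 'p'.
Checking each word (must be exactly 3 chars):
  'pin' (len=3): no
  'fun' (len=3): no
  'fun' (len=3): no
  'fig' (len=3): no
  'fed' (len=3): no
  'big' (len=3): no
  'red' (len=3): no
  'cap' (len=3): no
Matching words: []
Total: 0

0


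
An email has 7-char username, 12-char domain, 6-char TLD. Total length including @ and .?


An email address has format: username@domain.tld
Username length: 7
'@' character: 1
Domain length: 12
'.' character: 1
TLD length: 6
Total = 7 + 1 + 12 + 1 + 6 = 27

27


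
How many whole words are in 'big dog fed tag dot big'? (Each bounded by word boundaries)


Word boundaries (\b) mark the start/end of each word.
Text: 'big dog fed tag dot big'
Splitting by whitespace:
  Word 1: 'big'
  Word 2: 'dog'
  Word 3: 'fed'
  Word 4: 'tag'
  Word 5: 'dot'
  Word 6: 'big'
Total whole words: 6

6


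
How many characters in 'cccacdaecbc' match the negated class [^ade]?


Negated class [^ade] matches any char NOT in {a, d, e}
Scanning 'cccacdaecbc':
  pos 0: 'c' -> MATCH
  pos 1: 'c' -> MATCH
  pos 2: 'c' -> MATCH
  pos 3: 'a' -> no (excluded)
  pos 4: 'c' -> MATCH
  pos 5: 'd' -> no (excluded)
  pos 6: 'a' -> no (excluded)
  pos 7: 'e' -> no (excluded)
  pos 8: 'c' -> MATCH
  pos 9: 'b' -> MATCH
  pos 10: 'c' -> MATCH
Total matches: 7

7


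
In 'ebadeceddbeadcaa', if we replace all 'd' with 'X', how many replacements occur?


re.sub('d', 'X', text) replaces every occurrence of 'd' with 'X'.
Text: 'ebadeceddbeadcaa'
Scanning for 'd':
  pos 3: 'd' -> replacement #1
  pos 7: 'd' -> replacement #2
  pos 8: 'd' -> replacement #3
  pos 12: 'd' -> replacement #4
Total replacements: 4

4


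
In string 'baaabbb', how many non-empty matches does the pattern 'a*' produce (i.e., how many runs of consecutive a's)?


Pattern 'a*' matches zero or more a's. We want non-empty runs of consecutive a's.
String: 'baaabbb'
Walking through the string to find runs of a's:
  Run 1: positions 1-3 -> 'aaa'
Non-empty runs found: ['aaa']
Count: 1

1


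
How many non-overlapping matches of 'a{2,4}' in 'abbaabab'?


Pattern 'a{2,4}' matches between 2 and 4 consecutive a's (greedy).
String: 'abbaabab'
Finding runs of a's and applying greedy matching:
  Run at pos 0: 'a' (length 1)
  Run at pos 3: 'aa' (length 2)
  Run at pos 6: 'a' (length 1)
Matches: ['aa']
Count: 1

1


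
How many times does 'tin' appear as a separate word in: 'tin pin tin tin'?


Scanning each word for exact match 'tin':
  Word 1: 'tin' -> MATCH
  Word 2: 'pin' -> no
  Word 3: 'tin' -> MATCH
  Word 4: 'tin' -> MATCH
Total matches: 3

3


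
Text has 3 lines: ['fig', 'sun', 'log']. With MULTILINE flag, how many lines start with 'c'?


With MULTILINE flag, ^ matches the start of each line.
Lines: ['fig', 'sun', 'log']
Checking which lines start with 'c':
  Line 1: 'fig' -> no
  Line 2: 'sun' -> no
  Line 3: 'log' -> no
Matching lines: []
Count: 0

0


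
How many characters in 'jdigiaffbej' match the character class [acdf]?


Character class [acdf] matches any of: {a, c, d, f}
Scanning string 'jdigiaffbej' character by character:
  pos 0: 'j' -> no
  pos 1: 'd' -> MATCH
  pos 2: 'i' -> no
  pos 3: 'g' -> no
  pos 4: 'i' -> no
  pos 5: 'a' -> MATCH
  pos 6: 'f' -> MATCH
  pos 7: 'f' -> MATCH
  pos 8: 'b' -> no
  pos 9: 'e' -> no
  pos 10: 'j' -> no
Total matches: 4

4


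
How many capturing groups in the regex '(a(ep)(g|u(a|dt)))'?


To count capturing groups, count each '(' that starts a group.
Pattern: '(a(ep)(g|u(a|dt)))'
Walking through the pattern:
  Position 0: '(' -> group #1
  Position 2: '(' -> group #2
  Position 6: '(' -> group #3
  Position 10: '(' -> group #4
Total capturing groups: 4

4


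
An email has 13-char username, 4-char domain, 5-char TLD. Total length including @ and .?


An email address has format: username@domain.tld
Username length: 13
'@' character: 1
Domain length: 4
'.' character: 1
TLD length: 5
Total = 13 + 1 + 4 + 1 + 5 = 24

24


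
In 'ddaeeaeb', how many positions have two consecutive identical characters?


Looking for consecutive identical characters in 'ddaeeaeb':
  pos 0-1: 'd' vs 'd' -> MATCH ('dd')
  pos 1-2: 'd' vs 'a' -> different
  pos 2-3: 'a' vs 'e' -> different
  pos 3-4: 'e' vs 'e' -> MATCH ('ee')
  pos 4-5: 'e' vs 'a' -> different
  pos 5-6: 'a' vs 'e' -> different
  pos 6-7: 'e' vs 'b' -> different
Consecutive identical pairs: ['dd', 'ee']
Count: 2

2


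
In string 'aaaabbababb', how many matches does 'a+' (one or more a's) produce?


Pattern 'a+' matches one or more consecutive a's.
String: 'aaaabbababb'
Scanning for runs of a:
  Match 1: 'aaaa' (length 4)
  Match 2: 'a' (length 1)
  Match 3: 'a' (length 1)
Total matches: 3

3


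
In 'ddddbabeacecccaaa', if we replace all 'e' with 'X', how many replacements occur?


re.sub('e', 'X', text) replaces every occurrence of 'e' with 'X'.
Text: 'ddddbabeacecccaaa'
Scanning for 'e':
  pos 7: 'e' -> replacement #1
  pos 10: 'e' -> replacement #2
Total replacements: 2

2


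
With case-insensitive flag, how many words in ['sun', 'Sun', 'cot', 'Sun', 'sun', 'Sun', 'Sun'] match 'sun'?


Case-insensitive matching: compare each word's lowercase form to 'sun'.
  'sun' -> lower='sun' -> MATCH
  'Sun' -> lower='sun' -> MATCH
  'cot' -> lower='cot' -> no
  'Sun' -> lower='sun' -> MATCH
  'sun' -> lower='sun' -> MATCH
  'Sun' -> lower='sun' -> MATCH
  'Sun' -> lower='sun' -> MATCH
Matches: ['sun', 'Sun', 'Sun', 'sun', 'Sun', 'Sun']
Count: 6

6


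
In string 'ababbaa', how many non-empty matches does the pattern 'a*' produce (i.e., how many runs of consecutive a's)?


Pattern 'a*' matches zero or more a's. We want non-empty runs of consecutive a's.
String: 'ababbaa'
Walking through the string to find runs of a's:
  Run 1: positions 0-0 -> 'a'
  Run 2: positions 2-2 -> 'a'
  Run 3: positions 5-6 -> 'aa'
Non-empty runs found: ['a', 'a', 'aa']
Count: 3

3


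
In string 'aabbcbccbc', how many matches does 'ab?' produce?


Pattern 'ab?' matches 'a' optionally followed by 'b'.
String: 'aabbcbccbc'
Scanning left to right for 'a' then checking next char:
  Match 1: 'a' (a not followed by b)
  Match 2: 'ab' (a followed by b)
Total matches: 2

2


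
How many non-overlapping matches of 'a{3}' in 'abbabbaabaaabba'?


Pattern 'a{3}' matches exactly 3 consecutive a's (greedy, non-overlapping).
String: 'abbabbaabaaabba'
Scanning for runs of a's:
  Run at pos 0: 'a' (length 1) -> 0 match(es)
  Run at pos 3: 'a' (length 1) -> 0 match(es)
  Run at pos 6: 'aa' (length 2) -> 0 match(es)
  Run at pos 9: 'aaa' (length 3) -> 1 match(es)
  Run at pos 14: 'a' (length 1) -> 0 match(es)
Matches found: ['aaa']
Total: 1

1


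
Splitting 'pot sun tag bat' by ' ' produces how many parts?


Splitting by ' ' breaks the string at each occurrence of the separator.
Text: 'pot sun tag bat'
Parts after split:
  Part 1: 'pot'
  Part 2: 'sun'
  Part 3: 'tag'
  Part 4: 'bat'
Total parts: 4

4


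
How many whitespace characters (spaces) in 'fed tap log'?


\s matches whitespace characters (spaces, tabs, etc.).
Text: 'fed tap log'
This text has 3 words separated by spaces.
Number of spaces = number of words - 1 = 3 - 1 = 2

2


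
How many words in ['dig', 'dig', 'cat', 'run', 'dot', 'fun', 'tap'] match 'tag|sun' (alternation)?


Alternation 'tag|sun' matches either 'tag' or 'sun'.
Checking each word:
  'dig' -> no
  'dig' -> no
  'cat' -> no
  'run' -> no
  'dot' -> no
  'fun' -> no
  'tap' -> no
Matches: []
Count: 0

0


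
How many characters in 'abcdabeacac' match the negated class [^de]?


Negated class [^de] matches any char NOT in {d, e}
Scanning 'abcdabeacac':
  pos 0: 'a' -> MATCH
  pos 1: 'b' -> MATCH
  pos 2: 'c' -> MATCH
  pos 3: 'd' -> no (excluded)
  pos 4: 'a' -> MATCH
  pos 5: 'b' -> MATCH
  pos 6: 'e' -> no (excluded)
  pos 7: 'a' -> MATCH
  pos 8: 'c' -> MATCH
  pos 9: 'a' -> MATCH
  pos 10: 'c' -> MATCH
Total matches: 9

9


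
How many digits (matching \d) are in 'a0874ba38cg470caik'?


\d matches any digit 0-9.
Scanning 'a0874ba38cg470caik':
  pos 1: '0' -> DIGIT
  pos 2: '8' -> DIGIT
  pos 3: '7' -> DIGIT
  pos 4: '4' -> DIGIT
  pos 7: '3' -> DIGIT
  pos 8: '8' -> DIGIT
  pos 11: '4' -> DIGIT
  pos 12: '7' -> DIGIT
  pos 13: '0' -> DIGIT
Digits found: ['0', '8', '7', '4', '3', '8', '4', '7', '0']
Total: 9

9


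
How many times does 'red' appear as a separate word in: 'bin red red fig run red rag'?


Scanning each word for exact match 'red':
  Word 1: 'bin' -> no
  Word 2: 'red' -> MATCH
  Word 3: 'red' -> MATCH
  Word 4: 'fig' -> no
  Word 5: 'run' -> no
  Word 6: 'red' -> MATCH
  Word 7: 'rag' -> no
Total matches: 3

3


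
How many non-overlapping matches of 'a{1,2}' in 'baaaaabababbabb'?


Pattern 'a{1,2}' matches between 1 and 2 consecutive a's (greedy).
String: 'baaaaabababbabb'
Finding runs of a's and applying greedy matching:
  Run at pos 1: 'aaaaa' (length 5)
  Run at pos 7: 'a' (length 1)
  Run at pos 9: 'a' (length 1)
  Run at pos 12: 'a' (length 1)
Matches: ['aa', 'aa', 'a', 'a', 'a', 'a']
Count: 6

6


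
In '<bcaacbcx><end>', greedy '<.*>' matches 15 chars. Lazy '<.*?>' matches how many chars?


Greedy '<.*>' tries to match as MUCH as possible.
Lazy '<.*?>' tries to match as LITTLE as possible.

String: '<bcaacbcx><end>'
Greedy '<.*>' starts at first '<' and extends to the LAST '>': '<bcaacbcx><end>' (15 chars)
Lazy '<.*?>' starts at first '<' and stops at the FIRST '>': '<bcaacbcx>' (10 chars)

10


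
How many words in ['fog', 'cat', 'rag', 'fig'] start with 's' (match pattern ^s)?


Pattern ^s anchors to start of word. Check which words begin with 's':
  'fog' -> no
  'cat' -> no
  'rag' -> no
  'fig' -> no
Matching words: []
Count: 0

0


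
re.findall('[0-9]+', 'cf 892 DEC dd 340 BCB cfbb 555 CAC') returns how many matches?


Pattern '[0-9]+' finds one or more digits.
Text: 'cf 892 DEC dd 340 BCB cfbb 555 CAC'
Scanning for matches:
  Match 1: '892'
  Match 2: '340'
  Match 3: '555'
Total matches: 3

3


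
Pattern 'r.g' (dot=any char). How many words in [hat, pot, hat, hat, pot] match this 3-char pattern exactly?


Pattern 'r.g' means: starts with 'r', any single char, ends with 'g'.
Checking each word (must be exactly 3 chars):
  'hat' (len=3): no
  'pot' (len=3): no
  'hat' (len=3): no
  'hat' (len=3): no
  'pot' (len=3): no
Matching words: []
Total: 0

0


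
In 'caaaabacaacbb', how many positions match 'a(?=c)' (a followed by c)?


Lookahead 'a(?=c)' matches 'a' only when followed by 'c'.
String: 'caaaabacaacbb'
Checking each position where char is 'a':
  pos 1: 'a' -> no (next='a')
  pos 2: 'a' -> no (next='a')
  pos 3: 'a' -> no (next='a')
  pos 4: 'a' -> no (next='b')
  pos 6: 'a' -> MATCH (next='c')
  pos 8: 'a' -> no (next='a')
  pos 9: 'a' -> MATCH (next='c')
Matching positions: [6, 9]
Count: 2

2


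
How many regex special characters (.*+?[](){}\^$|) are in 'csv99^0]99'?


Regex special characters are: . * + ? [ ] ( ) { } \ ^ $ |
Scanning 'csv99^0]99':
  pos 5: '^' -> SPECIAL
  pos 7: ']' -> SPECIAL
Special chars found: ['^', ']']
Total: 2

2


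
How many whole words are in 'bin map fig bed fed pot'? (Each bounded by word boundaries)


Word boundaries (\b) mark the start/end of each word.
Text: 'bin map fig bed fed pot'
Splitting by whitespace:
  Word 1: 'bin'
  Word 2: 'map'
  Word 3: 'fig'
  Word 4: 'bed'
  Word 5: 'fed'
  Word 6: 'pot'
Total whole words: 6

6


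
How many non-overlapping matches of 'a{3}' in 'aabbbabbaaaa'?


Pattern 'a{3}' matches exactly 3 consecutive a's (greedy, non-overlapping).
String: 'aabbbabbaaaa'
Scanning for runs of a's:
  Run at pos 0: 'aa' (length 2) -> 0 match(es)
  Run at pos 5: 'a' (length 1) -> 0 match(es)
  Run at pos 8: 'aaaa' (length 4) -> 1 match(es)
Matches found: ['aaa']
Total: 1

1


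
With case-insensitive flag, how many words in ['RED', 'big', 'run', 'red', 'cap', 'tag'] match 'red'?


Case-insensitive matching: compare each word's lowercase form to 'red'.
  'RED' -> lower='red' -> MATCH
  'big' -> lower='big' -> no
  'run' -> lower='run' -> no
  'red' -> lower='red' -> MATCH
  'cap' -> lower='cap' -> no
  'tag' -> lower='tag' -> no
Matches: ['RED', 'red']
Count: 2

2


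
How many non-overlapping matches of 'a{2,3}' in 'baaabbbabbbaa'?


Pattern 'a{2,3}' matches between 2 and 3 consecutive a's (greedy).
String: 'baaabbbabbbaa'
Finding runs of a's and applying greedy matching:
  Run at pos 1: 'aaa' (length 3)
  Run at pos 7: 'a' (length 1)
  Run at pos 11: 'aa' (length 2)
Matches: ['aaa', 'aa']
Count: 2

2


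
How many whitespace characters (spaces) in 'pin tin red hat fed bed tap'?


\s matches whitespace characters (spaces, tabs, etc.).
Text: 'pin tin red hat fed bed tap'
This text has 7 words separated by spaces.
Number of spaces = number of words - 1 = 7 - 1 = 6

6


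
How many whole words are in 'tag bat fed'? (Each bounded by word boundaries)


Word boundaries (\b) mark the start/end of each word.
Text: 'tag bat fed'
Splitting by whitespace:
  Word 1: 'tag'
  Word 2: 'bat'
  Word 3: 'fed'
Total whole words: 3

3


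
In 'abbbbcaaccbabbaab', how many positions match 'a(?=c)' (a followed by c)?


Lookahead 'a(?=c)' matches 'a' only when followed by 'c'.
String: 'abbbbcaaccbabbaab'
Checking each position where char is 'a':
  pos 0: 'a' -> no (next='b')
  pos 6: 'a' -> no (next='a')
  pos 7: 'a' -> MATCH (next='c')
  pos 11: 'a' -> no (next='b')
  pos 14: 'a' -> no (next='a')
  pos 15: 'a' -> no (next='b')
Matching positions: [7]
Count: 1

1


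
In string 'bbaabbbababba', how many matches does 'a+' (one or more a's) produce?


Pattern 'a+' matches one or more consecutive a's.
String: 'bbaabbbababba'
Scanning for runs of a:
  Match 1: 'aa' (length 2)
  Match 2: 'a' (length 1)
  Match 3: 'a' (length 1)
  Match 4: 'a' (length 1)
Total matches: 4

4


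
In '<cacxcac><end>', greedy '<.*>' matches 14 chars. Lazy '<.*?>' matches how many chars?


Greedy '<.*>' tries to match as MUCH as possible.
Lazy '<.*?>' tries to match as LITTLE as possible.

String: '<cacxcac><end>'
Greedy '<.*>' starts at first '<' and extends to the LAST '>': '<cacxcac><end>' (14 chars)
Lazy '<.*?>' starts at first '<' and stops at the FIRST '>': '<cacxcac>' (9 chars)

9


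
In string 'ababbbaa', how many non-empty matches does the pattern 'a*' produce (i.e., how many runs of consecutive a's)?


Pattern 'a*' matches zero or more a's. We want non-empty runs of consecutive a's.
String: 'ababbbaa'
Walking through the string to find runs of a's:
  Run 1: positions 0-0 -> 'a'
  Run 2: positions 2-2 -> 'a'
  Run 3: positions 6-7 -> 'aa'
Non-empty runs found: ['a', 'a', 'aa']
Count: 3

3


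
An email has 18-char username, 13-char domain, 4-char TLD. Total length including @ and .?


An email address has format: username@domain.tld
Username length: 18
'@' character: 1
Domain length: 13
'.' character: 1
TLD length: 4
Total = 18 + 1 + 13 + 1 + 4 = 37

37


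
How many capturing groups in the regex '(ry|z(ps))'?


To count capturing groups, count each '(' that starts a group.
Pattern: '(ry|z(ps))'
Walking through the pattern:
  Position 0: '(' -> group #1
  Position 5: '(' -> group #2
Total capturing groups: 2

2


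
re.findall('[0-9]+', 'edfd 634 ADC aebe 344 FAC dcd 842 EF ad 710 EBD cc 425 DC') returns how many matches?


Pattern '[0-9]+' finds one or more digits.
Text: 'edfd 634 ADC aebe 344 FAC dcd 842 EF ad 710 EBD cc 425 DC'
Scanning for matches:
  Match 1: '634'
  Match 2: '344'
  Match 3: '842'
  Match 4: '710'
  Match 5: '425'
Total matches: 5

5


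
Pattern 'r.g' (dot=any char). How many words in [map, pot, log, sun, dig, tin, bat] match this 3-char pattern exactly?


Pattern 'r.g' means: starts with 'r', any single char, ends with 'g'.
Checking each word (must be exactly 3 chars):
  'map' (len=3): no
  'pot' (len=3): no
  'log' (len=3): no
  'sun' (len=3): no
  'dig' (len=3): no
  'tin' (len=3): no
  'bat' (len=3): no
Matching words: []
Total: 0

0


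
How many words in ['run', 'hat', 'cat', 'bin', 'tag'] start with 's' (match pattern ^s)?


Pattern ^s anchors to start of word. Check which words begin with 's':
  'run' -> no
  'hat' -> no
  'cat' -> no
  'bin' -> no
  'tag' -> no
Matching words: []
Count: 0

0


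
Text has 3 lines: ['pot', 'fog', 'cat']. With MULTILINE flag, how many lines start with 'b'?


With MULTILINE flag, ^ matches the start of each line.
Lines: ['pot', 'fog', 'cat']
Checking which lines start with 'b':
  Line 1: 'pot' -> no
  Line 2: 'fog' -> no
  Line 3: 'cat' -> no
Matching lines: []
Count: 0

0


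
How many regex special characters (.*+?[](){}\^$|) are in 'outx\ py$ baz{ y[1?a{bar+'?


Regex special characters are: . * + ? [ ] ( ) { } \ ^ $ |
Scanning 'outx\ py$ baz{ y[1?a{bar+':
  pos 4: '\' -> SPECIAL
  pos 8: '$' -> SPECIAL
  pos 13: '{' -> SPECIAL
  pos 16: '[' -> SPECIAL
  pos 18: '?' -> SPECIAL
  pos 20: '{' -> SPECIAL
  pos 24: '+' -> SPECIAL
Special chars found: ['\\', '$', '{', '[', '?', '{', '+']
Total: 7

7


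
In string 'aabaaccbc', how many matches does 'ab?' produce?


Pattern 'ab?' matches 'a' optionally followed by 'b'.
String: 'aabaaccbc'
Scanning left to right for 'a' then checking next char:
  Match 1: 'a' (a not followed by b)
  Match 2: 'ab' (a followed by b)
  Match 3: 'a' (a not followed by b)
  Match 4: 'a' (a not followed by b)
Total matches: 4

4


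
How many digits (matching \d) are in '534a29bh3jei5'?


\d matches any digit 0-9.
Scanning '534a29bh3jei5':
  pos 0: '5' -> DIGIT
  pos 1: '3' -> DIGIT
  pos 2: '4' -> DIGIT
  pos 4: '2' -> DIGIT
  pos 5: '9' -> DIGIT
  pos 8: '3' -> DIGIT
  pos 12: '5' -> DIGIT
Digits found: ['5', '3', '4', '2', '9', '3', '5']
Total: 7

7


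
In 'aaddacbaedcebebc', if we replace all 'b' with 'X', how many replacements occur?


re.sub('b', 'X', text) replaces every occurrence of 'b' with 'X'.
Text: 'aaddacbaedcebebc'
Scanning for 'b':
  pos 6: 'b' -> replacement #1
  pos 12: 'b' -> replacement #2
  pos 14: 'b' -> replacement #3
Total replacements: 3

3


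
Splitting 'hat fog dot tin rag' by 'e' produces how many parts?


Splitting by 'e' breaks the string at each occurrence of the separator.
Text: 'hat fog dot tin rag'
Parts after split:
  Part 1: 'hat fog dot tin rag'
Total parts: 1

1


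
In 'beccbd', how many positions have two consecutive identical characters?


Looking for consecutive identical characters in 'beccbd':
  pos 0-1: 'b' vs 'e' -> different
  pos 1-2: 'e' vs 'c' -> different
  pos 2-3: 'c' vs 'c' -> MATCH ('cc')
  pos 3-4: 'c' vs 'b' -> different
  pos 4-5: 'b' vs 'd' -> different
Consecutive identical pairs: ['cc']
Count: 1

1


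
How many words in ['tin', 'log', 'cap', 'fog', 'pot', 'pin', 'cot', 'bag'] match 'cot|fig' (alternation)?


Alternation 'cot|fig' matches either 'cot' or 'fig'.
Checking each word:
  'tin' -> no
  'log' -> no
  'cap' -> no
  'fog' -> no
  'pot' -> no
  'pin' -> no
  'cot' -> MATCH
  'bag' -> no
Matches: ['cot']
Count: 1

1


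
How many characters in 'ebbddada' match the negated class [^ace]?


Negated class [^ace] matches any char NOT in {a, c, e}
Scanning 'ebbddada':
  pos 0: 'e' -> no (excluded)
  pos 1: 'b' -> MATCH
  pos 2: 'b' -> MATCH
  pos 3: 'd' -> MATCH
  pos 4: 'd' -> MATCH
  pos 5: 'a' -> no (excluded)
  pos 6: 'd' -> MATCH
  pos 7: 'a' -> no (excluded)
Total matches: 5

5


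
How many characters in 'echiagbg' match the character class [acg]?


Character class [acg] matches any of: {a, c, g}
Scanning string 'echiagbg' character by character:
  pos 0: 'e' -> no
  pos 1: 'c' -> MATCH
  pos 2: 'h' -> no
  pos 3: 'i' -> no
  pos 4: 'a' -> MATCH
  pos 5: 'g' -> MATCH
  pos 6: 'b' -> no
  pos 7: 'g' -> MATCH
Total matches: 4

4


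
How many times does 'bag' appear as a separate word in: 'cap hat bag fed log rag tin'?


Scanning each word for exact match 'bag':
  Word 1: 'cap' -> no
  Word 2: 'hat' -> no
  Word 3: 'bag' -> MATCH
  Word 4: 'fed' -> no
  Word 5: 'log' -> no
  Word 6: 'rag' -> no
  Word 7: 'tin' -> no
Total matches: 1

1


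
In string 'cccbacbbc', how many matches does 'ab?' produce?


Pattern 'ab?' matches 'a' optionally followed by 'b'.
String: 'cccbacbbc'
Scanning left to right for 'a' then checking next char:
  Match 1: 'a' (a not followed by b)
Total matches: 1

1


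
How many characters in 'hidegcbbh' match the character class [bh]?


Character class [bh] matches any of: {b, h}
Scanning string 'hidegcbbh' character by character:
  pos 0: 'h' -> MATCH
  pos 1: 'i' -> no
  pos 2: 'd' -> no
  pos 3: 'e' -> no
  pos 4: 'g' -> no
  pos 5: 'c' -> no
  pos 6: 'b' -> MATCH
  pos 7: 'b' -> MATCH
  pos 8: 'h' -> MATCH
Total matches: 4

4


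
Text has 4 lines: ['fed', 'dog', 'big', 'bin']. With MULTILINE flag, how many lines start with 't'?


With MULTILINE flag, ^ matches the start of each line.
Lines: ['fed', 'dog', 'big', 'bin']
Checking which lines start with 't':
  Line 1: 'fed' -> no
  Line 2: 'dog' -> no
  Line 3: 'big' -> no
  Line 4: 'bin' -> no
Matching lines: []
Count: 0

0


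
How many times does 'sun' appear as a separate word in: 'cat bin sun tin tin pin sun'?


Scanning each word for exact match 'sun':
  Word 1: 'cat' -> no
  Word 2: 'bin' -> no
  Word 3: 'sun' -> MATCH
  Word 4: 'tin' -> no
  Word 5: 'tin' -> no
  Word 6: 'pin' -> no
  Word 7: 'sun' -> MATCH
Total matches: 2

2


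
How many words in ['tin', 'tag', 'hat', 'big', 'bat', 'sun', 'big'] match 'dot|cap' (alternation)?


Alternation 'dot|cap' matches either 'dot' or 'cap'.
Checking each word:
  'tin' -> no
  'tag' -> no
  'hat' -> no
  'big' -> no
  'bat' -> no
  'sun' -> no
  'big' -> no
Matches: []
Count: 0

0


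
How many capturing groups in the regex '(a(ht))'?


To count capturing groups, count each '(' that starts a group.
Pattern: '(a(ht))'
Walking through the pattern:
  Position 0: '(' -> group #1
  Position 2: '(' -> group #2
Total capturing groups: 2

2


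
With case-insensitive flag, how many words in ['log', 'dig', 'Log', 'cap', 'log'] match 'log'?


Case-insensitive matching: compare each word's lowercase form to 'log'.
  'log' -> lower='log' -> MATCH
  'dig' -> lower='dig' -> no
  'Log' -> lower='log' -> MATCH
  'cap' -> lower='cap' -> no
  'log' -> lower='log' -> MATCH
Matches: ['log', 'Log', 'log']
Count: 3

3


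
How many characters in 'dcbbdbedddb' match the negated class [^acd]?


Negated class [^acd] matches any char NOT in {a, c, d}
Scanning 'dcbbdbedddb':
  pos 0: 'd' -> no (excluded)
  pos 1: 'c' -> no (excluded)
  pos 2: 'b' -> MATCH
  pos 3: 'b' -> MATCH
  pos 4: 'd' -> no (excluded)
  pos 5: 'b' -> MATCH
  pos 6: 'e' -> MATCH
  pos 7: 'd' -> no (excluded)
  pos 8: 'd' -> no (excluded)
  pos 9: 'd' -> no (excluded)
  pos 10: 'b' -> MATCH
Total matches: 5

5


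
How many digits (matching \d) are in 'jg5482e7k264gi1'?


\d matches any digit 0-9.
Scanning 'jg5482e7k264gi1':
  pos 2: '5' -> DIGIT
  pos 3: '4' -> DIGIT
  pos 4: '8' -> DIGIT
  pos 5: '2' -> DIGIT
  pos 7: '7' -> DIGIT
  pos 9: '2' -> DIGIT
  pos 10: '6' -> DIGIT
  pos 11: '4' -> DIGIT
  pos 14: '1' -> DIGIT
Digits found: ['5', '4', '8', '2', '7', '2', '6', '4', '1']
Total: 9

9


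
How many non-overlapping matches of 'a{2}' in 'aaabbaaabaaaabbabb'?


Pattern 'a{2}' matches exactly 2 consecutive a's (greedy, non-overlapping).
String: 'aaabbaaabaaaabbabb'
Scanning for runs of a's:
  Run at pos 0: 'aaa' (length 3) -> 1 match(es)
  Run at pos 5: 'aaa' (length 3) -> 1 match(es)
  Run at pos 9: 'aaaa' (length 4) -> 2 match(es)
  Run at pos 15: 'a' (length 1) -> 0 match(es)
Matches found: ['aa', 'aa', 'aa', 'aa']
Total: 4

4


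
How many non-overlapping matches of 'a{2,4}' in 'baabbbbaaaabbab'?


Pattern 'a{2,4}' matches between 2 and 4 consecutive a's (greedy).
String: 'baabbbbaaaabbab'
Finding runs of a's and applying greedy matching:
  Run at pos 1: 'aa' (length 2)
  Run at pos 7: 'aaaa' (length 4)
  Run at pos 13: 'a' (length 1)
Matches: ['aa', 'aaaa']
Count: 2

2


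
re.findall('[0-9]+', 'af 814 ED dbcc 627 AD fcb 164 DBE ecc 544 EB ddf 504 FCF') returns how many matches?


Pattern '[0-9]+' finds one or more digits.
Text: 'af 814 ED dbcc 627 AD fcb 164 DBE ecc 544 EB ddf 504 FCF'
Scanning for matches:
  Match 1: '814'
  Match 2: '627'
  Match 3: '164'
  Match 4: '544'
  Match 5: '504'
Total matches: 5

5


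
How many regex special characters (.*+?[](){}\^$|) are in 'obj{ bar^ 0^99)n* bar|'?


Regex special characters are: . * + ? [ ] ( ) { } \ ^ $ |
Scanning 'obj{ bar^ 0^99)n* bar|':
  pos 3: '{' -> SPECIAL
  pos 8: '^' -> SPECIAL
  pos 11: '^' -> SPECIAL
  pos 14: ')' -> SPECIAL
  pos 16: '*' -> SPECIAL
  pos 21: '|' -> SPECIAL
Special chars found: ['{', '^', '^', ')', '*', '|']
Total: 6

6


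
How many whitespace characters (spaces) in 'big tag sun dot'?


\s matches whitespace characters (spaces, tabs, etc.).
Text: 'big tag sun dot'
This text has 4 words separated by spaces.
Number of spaces = number of words - 1 = 4 - 1 = 3

3


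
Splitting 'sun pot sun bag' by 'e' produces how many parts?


Splitting by 'e' breaks the string at each occurrence of the separator.
Text: 'sun pot sun bag'
Parts after split:
  Part 1: 'sun pot sun bag'
Total parts: 1

1


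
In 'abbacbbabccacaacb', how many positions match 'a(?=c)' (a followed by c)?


Lookahead 'a(?=c)' matches 'a' only when followed by 'c'.
String: 'abbacbbabccacaacb'
Checking each position where char is 'a':
  pos 0: 'a' -> no (next='b')
  pos 3: 'a' -> MATCH (next='c')
  pos 7: 'a' -> no (next='b')
  pos 11: 'a' -> MATCH (next='c')
  pos 13: 'a' -> no (next='a')
  pos 14: 'a' -> MATCH (next='c')
Matching positions: [3, 11, 14]
Count: 3

3


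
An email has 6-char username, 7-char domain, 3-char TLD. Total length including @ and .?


An email address has format: username@domain.tld
Username length: 6
'@' character: 1
Domain length: 7
'.' character: 1
TLD length: 3
Total = 6 + 1 + 7 + 1 + 3 = 18

18


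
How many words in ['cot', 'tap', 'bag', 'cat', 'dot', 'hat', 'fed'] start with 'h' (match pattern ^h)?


Pattern ^h anchors to start of word. Check which words begin with 'h':
  'cot' -> no
  'tap' -> no
  'bag' -> no
  'cat' -> no
  'dot' -> no
  'hat' -> MATCH (starts with 'h')
  'fed' -> no
Matching words: ['hat']
Count: 1

1


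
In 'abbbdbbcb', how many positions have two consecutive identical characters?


Looking for consecutive identical characters in 'abbbdbbcb':
  pos 0-1: 'a' vs 'b' -> different
  pos 1-2: 'b' vs 'b' -> MATCH ('bb')
  pos 2-3: 'b' vs 'b' -> MATCH ('bb')
  pos 3-4: 'b' vs 'd' -> different
  pos 4-5: 'd' vs 'b' -> different
  pos 5-6: 'b' vs 'b' -> MATCH ('bb')
  pos 6-7: 'b' vs 'c' -> different
  pos 7-8: 'c' vs 'b' -> different
Consecutive identical pairs: ['bb', 'bb', 'bb']
Count: 3

3


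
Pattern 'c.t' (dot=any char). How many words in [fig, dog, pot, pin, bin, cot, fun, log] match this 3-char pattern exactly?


Pattern 'c.t' means: starts with 'c', any single char, ends with 't'.
Checking each word (must be exactly 3 chars):
  'fig' (len=3): no
  'dog' (len=3): no
  'pot' (len=3): no
  'pin' (len=3): no
  'bin' (len=3): no
  'cot' (len=3): MATCH
  'fun' (len=3): no
  'log' (len=3): no
Matching words: ['cot']
Total: 1

1


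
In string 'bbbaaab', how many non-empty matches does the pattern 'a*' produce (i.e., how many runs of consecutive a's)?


Pattern 'a*' matches zero or more a's. We want non-empty runs of consecutive a's.
String: 'bbbaaab'
Walking through the string to find runs of a's:
  Run 1: positions 3-5 -> 'aaa'
Non-empty runs found: ['aaa']
Count: 1

1


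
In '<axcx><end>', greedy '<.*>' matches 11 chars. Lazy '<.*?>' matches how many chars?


Greedy '<.*>' tries to match as MUCH as possible.
Lazy '<.*?>' tries to match as LITTLE as possible.

String: '<axcx><end>'
Greedy '<.*>' starts at first '<' and extends to the LAST '>': '<axcx><end>' (11 chars)
Lazy '<.*?>' starts at first '<' and stops at the FIRST '>': '<axcx>' (6 chars)

6


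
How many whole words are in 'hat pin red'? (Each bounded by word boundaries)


Word boundaries (\b) mark the start/end of each word.
Text: 'hat pin red'
Splitting by whitespace:
  Word 1: 'hat'
  Word 2: 'pin'
  Word 3: 'red'
Total whole words: 3

3


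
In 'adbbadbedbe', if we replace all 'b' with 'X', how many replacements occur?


re.sub('b', 'X', text) replaces every occurrence of 'b' with 'X'.
Text: 'adbbadbedbe'
Scanning for 'b':
  pos 2: 'b' -> replacement #1
  pos 3: 'b' -> replacement #2
  pos 6: 'b' -> replacement #3
  pos 9: 'b' -> replacement #4
Total replacements: 4

4


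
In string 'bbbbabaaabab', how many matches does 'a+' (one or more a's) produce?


Pattern 'a+' matches one or more consecutive a's.
String: 'bbbbabaaabab'
Scanning for runs of a:
  Match 1: 'a' (length 1)
  Match 2: 'aaa' (length 3)
  Match 3: 'a' (length 1)
Total matches: 3

3


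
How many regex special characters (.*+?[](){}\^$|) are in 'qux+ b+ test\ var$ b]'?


Regex special characters are: . * + ? [ ] ( ) { } \ ^ $ |
Scanning 'qux+ b+ test\ var$ b]':
  pos 3: '+' -> SPECIAL
  pos 6: '+' -> SPECIAL
  pos 12: '\' -> SPECIAL
  pos 17: '$' -> SPECIAL
  pos 20: ']' -> SPECIAL
Special chars found: ['+', '+', '\\', '$', ']']
Total: 5

5


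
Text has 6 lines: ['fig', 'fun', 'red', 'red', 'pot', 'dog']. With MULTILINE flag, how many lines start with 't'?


With MULTILINE flag, ^ matches the start of each line.
Lines: ['fig', 'fun', 'red', 'red', 'pot', 'dog']
Checking which lines start with 't':
  Line 1: 'fig' -> no
  Line 2: 'fun' -> no
  Line 3: 'red' -> no
  Line 4: 'red' -> no
  Line 5: 'pot' -> no
  Line 6: 'dog' -> no
Matching lines: []
Count: 0

0


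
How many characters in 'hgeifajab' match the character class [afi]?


Character class [afi] matches any of: {a, f, i}
Scanning string 'hgeifajab' character by character:
  pos 0: 'h' -> no
  pos 1: 'g' -> no
  pos 2: 'e' -> no
  pos 3: 'i' -> MATCH
  pos 4: 'f' -> MATCH
  pos 5: 'a' -> MATCH
  pos 6: 'j' -> no
  pos 7: 'a' -> MATCH
  pos 8: 'b' -> no
Total matches: 4

4


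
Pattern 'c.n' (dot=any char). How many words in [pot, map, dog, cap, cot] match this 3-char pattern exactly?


Pattern 'c.n' means: starts with 'c', any single char, ends with 'n'.
Checking each word (must be exactly 3 chars):
  'pot' (len=3): no
  'map' (len=3): no
  'dog' (len=3): no
  'cap' (len=3): no
  'cot' (len=3): no
Matching words: []
Total: 0

0


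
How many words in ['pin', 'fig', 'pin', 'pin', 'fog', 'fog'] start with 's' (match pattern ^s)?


Pattern ^s anchors to start of word. Check which words begin with 's':
  'pin' -> no
  'fig' -> no
  'pin' -> no
  'pin' -> no
  'fog' -> no
  'fog' -> no
Matching words: []
Count: 0

0


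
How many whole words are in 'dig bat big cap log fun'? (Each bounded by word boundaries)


Word boundaries (\b) mark the start/end of each word.
Text: 'dig bat big cap log fun'
Splitting by whitespace:
  Word 1: 'dig'
  Word 2: 'bat'
  Word 3: 'big'
  Word 4: 'cap'
  Word 5: 'log'
  Word 6: 'fun'
Total whole words: 6

6


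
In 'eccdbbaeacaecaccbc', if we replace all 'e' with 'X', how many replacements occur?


re.sub('e', 'X', text) replaces every occurrence of 'e' with 'X'.
Text: 'eccdbbaeacaecaccbc'
Scanning for 'e':
  pos 0: 'e' -> replacement #1
  pos 7: 'e' -> replacement #2
  pos 11: 'e' -> replacement #3
Total replacements: 3

3


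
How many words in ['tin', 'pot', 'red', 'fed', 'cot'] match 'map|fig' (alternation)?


Alternation 'map|fig' matches either 'map' or 'fig'.
Checking each word:
  'tin' -> no
  'pot' -> no
  'red' -> no
  'fed' -> no
  'cot' -> no
Matches: []
Count: 0

0


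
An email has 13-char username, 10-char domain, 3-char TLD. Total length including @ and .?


An email address has format: username@domain.tld
Username length: 13
'@' character: 1
Domain length: 10
'.' character: 1
TLD length: 3
Total = 13 + 1 + 10 + 1 + 3 = 28

28


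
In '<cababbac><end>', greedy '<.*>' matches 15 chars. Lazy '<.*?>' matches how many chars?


Greedy '<.*>' tries to match as MUCH as possible.
Lazy '<.*?>' tries to match as LITTLE as possible.

String: '<cababbac><end>'
Greedy '<.*>' starts at first '<' and extends to the LAST '>': '<cababbac><end>' (15 chars)
Lazy '<.*?>' starts at first '<' and stops at the FIRST '>': '<cababbac>' (10 chars)

10
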